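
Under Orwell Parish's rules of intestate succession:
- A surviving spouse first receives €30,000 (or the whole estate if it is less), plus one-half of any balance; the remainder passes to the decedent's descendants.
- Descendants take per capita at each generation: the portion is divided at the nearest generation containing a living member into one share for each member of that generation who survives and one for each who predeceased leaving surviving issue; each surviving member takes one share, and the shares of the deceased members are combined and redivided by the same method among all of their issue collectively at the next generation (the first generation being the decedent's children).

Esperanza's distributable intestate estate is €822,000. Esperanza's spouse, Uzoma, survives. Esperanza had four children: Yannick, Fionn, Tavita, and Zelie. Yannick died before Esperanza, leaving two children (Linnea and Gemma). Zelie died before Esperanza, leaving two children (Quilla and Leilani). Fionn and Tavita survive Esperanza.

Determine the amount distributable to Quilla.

Quilla receives €49,500.

Uzoma first takes €30,000, leaving a balance of €792,000. Uzoma then takes one-half of the balance (€396,000), for a total of €426,000. The remaining €396,000 passes to the descendants.
The descendants' portion (€396,000) is divided at the children's generation into 4 shares of €99,000. Fionn and Tavita each take €99,000. The 2 shares of the deceased (Yannick and Zelie) are combined into a pool of €198,000.
That pool (€198,000) is divided at the grandchildren's generation equally among Linnea, Gemma, Quilla, and Leilani: €49,500 each.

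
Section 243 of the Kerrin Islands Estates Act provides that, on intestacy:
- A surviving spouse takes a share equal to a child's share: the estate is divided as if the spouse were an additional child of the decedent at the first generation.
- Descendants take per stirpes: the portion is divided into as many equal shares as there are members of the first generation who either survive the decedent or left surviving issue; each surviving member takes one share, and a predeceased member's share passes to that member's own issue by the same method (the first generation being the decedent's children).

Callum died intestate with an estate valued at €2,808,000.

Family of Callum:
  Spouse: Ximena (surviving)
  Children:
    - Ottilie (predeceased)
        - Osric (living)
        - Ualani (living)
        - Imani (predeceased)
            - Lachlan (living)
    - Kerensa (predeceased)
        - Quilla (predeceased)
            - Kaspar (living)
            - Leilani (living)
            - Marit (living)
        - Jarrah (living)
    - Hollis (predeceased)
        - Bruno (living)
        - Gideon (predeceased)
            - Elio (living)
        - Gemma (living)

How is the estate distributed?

Ximena: €702,000; Osric: €234,000; Ualani: €234,000; Lachlan: €234,000; Kaspar: €117,000; Leilani: €117,000; Marit: €117,000; Jarrah: €351,000; Bruno: €234,000; Elio: €234,000; Gemma: €234,000

The spouse counts as an additional share at the children's level, so there are 4 primary shares of €702,000. Ximena takes one such share (€702,000).
The children's combined portion (€2,106,000) is divided into 3 shares of €702,000: Ottilie's €702,000 share passes to Ottilie's issue; Kerensa's €702,000 share passes to Kerensa's issue; Hollis's €702,000 share passes to Hollis's issue.
Ottilie's share (€702,000) is divided into 3 shares of €234,000: Osric and Ualani each take €234,000; Imani's €234,000 share passes to Imani's issue.
Imani's share (€234,000) passes entirely to Lachlan.
Kerensa's share (€702,000) is divided into 2 shares of €351,000: Jarrah takes €351,000; Quilla's €351,000 share passes to Quilla's issue.
Quilla's share (€351,000) is divided into 3 shares of €117,000: Kaspar, Leilani, and Marit each take €117,000.
Hollis's share (€702,000) is divided into 3 shares of €234,000: Bruno and Gemma each take €234,000; Gideon's €234,000 share passes to Gideon's issue.
Gideon's share (€234,000) passes entirely to Elio.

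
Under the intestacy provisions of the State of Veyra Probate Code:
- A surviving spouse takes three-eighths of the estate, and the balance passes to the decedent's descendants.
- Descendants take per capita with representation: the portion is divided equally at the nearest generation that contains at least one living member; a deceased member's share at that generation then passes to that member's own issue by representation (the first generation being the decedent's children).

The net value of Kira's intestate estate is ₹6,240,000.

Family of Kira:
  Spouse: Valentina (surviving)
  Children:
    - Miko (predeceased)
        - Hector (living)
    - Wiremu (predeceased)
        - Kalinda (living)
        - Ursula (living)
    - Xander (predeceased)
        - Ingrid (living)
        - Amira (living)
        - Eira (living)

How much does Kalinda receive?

Kalinda receives ₹650,000.

Valentina takes three-eighths of ₹6,240,000 = ₹2,340,000. The remaining ₹3,900,000 passes to the descendants.
No child survives, so the initial division is made at the grandchildren's generation.
The descendants' portion (₹3,900,000) is divided into 6 shares of ₹650,000: Hector, Kalinda, Ursula, Ingrid, Amira, and Eira each take ₹650,000.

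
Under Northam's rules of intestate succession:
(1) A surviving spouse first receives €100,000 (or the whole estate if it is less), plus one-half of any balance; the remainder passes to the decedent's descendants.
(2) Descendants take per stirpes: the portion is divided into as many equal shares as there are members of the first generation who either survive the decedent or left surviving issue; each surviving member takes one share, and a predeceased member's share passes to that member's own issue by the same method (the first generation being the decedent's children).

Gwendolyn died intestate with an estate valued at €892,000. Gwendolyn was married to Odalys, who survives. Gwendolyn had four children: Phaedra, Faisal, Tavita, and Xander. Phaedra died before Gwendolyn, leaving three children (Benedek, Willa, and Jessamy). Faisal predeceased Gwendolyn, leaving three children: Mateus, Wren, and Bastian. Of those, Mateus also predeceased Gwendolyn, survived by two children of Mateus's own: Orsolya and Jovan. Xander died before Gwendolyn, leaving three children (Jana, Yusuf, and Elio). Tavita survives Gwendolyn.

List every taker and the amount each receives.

Odalys first takes €100,000, leaving a balance of €792,000. Odalys then takes one-half of the balance (€396,000), for a total of €496,000. The remaining €396,000 passes to the descendants.
The descendants' portion (€396,000) is divided into 4 shares of €99,000: Tavita takes €99,000; Phaedra's €99,000 share passes to Phaedra's issue; Faisal's €99,000 share passes to Faisal's issue; Xander's €99,000 share passes to Xander's issue.
Phaedra's share (€99,000) is divided into 3 shares of €33,000: Benedek, Willa, and Jessamy each take €33,000.
Faisal's share (€99,000) is divided into 3 shares of €33,000: Wren and Bastian each take €33,000; Mateus's €33,000 share passes to Mateus's issue.
Mateus's share (€33,000) is divided into 2 shares of €16,500: Orsolya and Jovan each take €16,500.
Xander's share (€99,000) is divided into 3 shares of €33,000: Jana, Yusuf, and Elio each take €33,000.

Odalys: €496,000; Benedek: €33,000; Willa: €33,000; Jessamy: €33,000; Orsolya: €16,500; Jovan: €16,500; Wren: €33,000; Bastian: €33,000; Tavita: €99,000; Jana: €33,000; Yusuf: €33,000; Elio: €33,000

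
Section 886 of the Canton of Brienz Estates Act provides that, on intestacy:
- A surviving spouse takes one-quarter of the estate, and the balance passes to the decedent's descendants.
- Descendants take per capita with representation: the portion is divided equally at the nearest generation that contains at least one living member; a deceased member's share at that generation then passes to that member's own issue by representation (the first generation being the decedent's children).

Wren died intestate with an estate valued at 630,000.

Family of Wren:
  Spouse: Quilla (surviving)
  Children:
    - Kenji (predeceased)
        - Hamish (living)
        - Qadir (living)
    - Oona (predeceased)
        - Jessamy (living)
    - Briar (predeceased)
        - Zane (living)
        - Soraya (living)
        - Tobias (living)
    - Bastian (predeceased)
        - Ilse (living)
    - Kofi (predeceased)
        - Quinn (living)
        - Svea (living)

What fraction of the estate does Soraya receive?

Quilla takes one-quarter of 630,000 = 157,500. The remaining 472,500 passes to the descendants.
No child survives, so the initial division is made at the grandchildren's generation.
The descendants' portion (472,500) is divided into 9 shares of 52,500: Hamish, Qadir, Jessamy, Zane, Soraya, Tobias, Ilse, Quinn, and Svea each take 52,500.

Soraya receives 1/12 of the estate.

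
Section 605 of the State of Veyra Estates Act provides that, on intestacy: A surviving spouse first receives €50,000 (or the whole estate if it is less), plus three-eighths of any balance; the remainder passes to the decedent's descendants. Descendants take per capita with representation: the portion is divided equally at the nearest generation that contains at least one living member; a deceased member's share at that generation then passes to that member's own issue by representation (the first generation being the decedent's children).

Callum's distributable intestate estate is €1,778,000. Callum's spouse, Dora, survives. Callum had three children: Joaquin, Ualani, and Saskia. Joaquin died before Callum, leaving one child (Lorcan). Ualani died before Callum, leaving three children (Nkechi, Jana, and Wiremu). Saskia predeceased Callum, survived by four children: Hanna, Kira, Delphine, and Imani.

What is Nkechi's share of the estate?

Dora first takes €50,000, leaving a balance of €1,728,000. Dora then takes three-eighths of the balance (€648,000), for a total of €698,000. The remaining €1,080,000 passes to the descendants.
No child survives, so the initial division is made at the grandchildren's generation.
The descendants' portion (€1,080,000) is divided into 8 shares of €135,000: Lorcan, Nkechi, Jana, Wiremu, Hanna, Kira, Delphine, and Imani each take €135,000.

Nkechi receives €135,000.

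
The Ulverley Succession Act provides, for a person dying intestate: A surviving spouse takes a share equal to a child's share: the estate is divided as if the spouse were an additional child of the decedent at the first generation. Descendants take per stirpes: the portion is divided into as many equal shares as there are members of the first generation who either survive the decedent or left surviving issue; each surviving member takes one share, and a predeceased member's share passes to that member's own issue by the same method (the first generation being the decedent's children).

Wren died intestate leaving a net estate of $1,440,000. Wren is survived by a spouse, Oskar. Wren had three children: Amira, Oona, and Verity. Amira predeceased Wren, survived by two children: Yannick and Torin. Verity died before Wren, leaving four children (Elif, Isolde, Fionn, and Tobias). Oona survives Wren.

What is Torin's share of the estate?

The spouse counts as an additional share at the children's level, so there are 4 primary shares of $360,000. Oskar takes one such share ($360,000).
The children's combined portion ($1,080,000) is divided into 3 shares of $360,000: Oona takes $360,000; Amira's $360,000 share passes to Amira's issue; Verity's $360,000 share passes to Verity's issue.
Amira's share ($360,000) is divided into 2 shares of $180,000: Yannick and Torin each take $180,000.
Verity's share ($360,000) is divided into 4 shares of $90,000: Elif, Isolde, Fionn, and Tobias each take $90,000.

Torin receives $180,000.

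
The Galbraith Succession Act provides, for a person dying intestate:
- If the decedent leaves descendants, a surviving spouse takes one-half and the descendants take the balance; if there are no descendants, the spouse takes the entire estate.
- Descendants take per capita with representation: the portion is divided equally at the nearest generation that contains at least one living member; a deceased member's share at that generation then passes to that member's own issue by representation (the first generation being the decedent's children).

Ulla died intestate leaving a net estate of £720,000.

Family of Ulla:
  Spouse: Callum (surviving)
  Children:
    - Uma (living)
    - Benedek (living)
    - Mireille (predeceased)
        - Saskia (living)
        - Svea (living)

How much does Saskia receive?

Saskia receives £60,000.

Callum takes one-half of £720,000 = £360,000. The remaining £360,000 passes to the descendants.
The descendants' portion (£360,000) is divided into 3 shares of £120,000: Uma and Benedek each take £120,000; Mireille's £120,000 share passes to Mireille's issue.
Mireille's share (£120,000) is divided into 2 shares of £60,000: Saskia and Svea each take £60,000.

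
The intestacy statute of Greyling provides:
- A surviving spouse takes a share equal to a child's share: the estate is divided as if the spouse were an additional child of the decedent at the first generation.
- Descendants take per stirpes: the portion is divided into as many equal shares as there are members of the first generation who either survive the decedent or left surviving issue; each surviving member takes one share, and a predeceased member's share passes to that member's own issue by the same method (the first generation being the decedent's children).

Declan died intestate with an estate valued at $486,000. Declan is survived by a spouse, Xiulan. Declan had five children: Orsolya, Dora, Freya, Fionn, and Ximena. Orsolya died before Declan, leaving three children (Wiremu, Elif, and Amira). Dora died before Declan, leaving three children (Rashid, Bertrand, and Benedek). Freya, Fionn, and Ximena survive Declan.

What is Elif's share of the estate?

Elif receives $27,000.

The spouse counts as an additional share at the children's level, so there are 6 primary shares of $81,000. Xiulan takes one such share ($81,000).
The children's combined portion ($405,000) is divided into 5 shares of $81,000: Freya, Fionn, and Ximena each take $81,000; Orsolya's $81,000 share passes to Orsolya's issue; Dora's $81,000 share passes to Dora's issue.
Orsolya's share ($81,000) is divided into 3 shares of $27,000: Wiremu, Elif, and Amira each take $27,000.
Dora's share ($81,000) is divided into 3 shares of $27,000: Rashid, Bertrand, and Benedek each take $27,000.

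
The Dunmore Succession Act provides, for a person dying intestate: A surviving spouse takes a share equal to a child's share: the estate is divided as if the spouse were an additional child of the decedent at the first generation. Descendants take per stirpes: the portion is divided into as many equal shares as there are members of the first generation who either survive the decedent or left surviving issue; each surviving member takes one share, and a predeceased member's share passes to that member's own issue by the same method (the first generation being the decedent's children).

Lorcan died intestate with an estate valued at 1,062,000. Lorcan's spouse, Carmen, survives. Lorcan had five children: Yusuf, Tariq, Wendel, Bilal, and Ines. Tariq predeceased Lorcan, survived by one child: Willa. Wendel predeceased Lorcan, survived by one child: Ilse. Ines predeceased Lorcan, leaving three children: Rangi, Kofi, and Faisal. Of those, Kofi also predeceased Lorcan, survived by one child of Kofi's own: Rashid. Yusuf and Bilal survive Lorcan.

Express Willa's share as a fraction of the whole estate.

The spouse counts as an additional share at the children's level, so there are 6 primary shares of 177,000. Carmen takes one such share (177,000).
The children's combined portion (885,000) is divided into 5 shares of 177,000: Yusuf and Bilal each take 177,000; Tariq's 177,000 share passes to Tariq's issue; Wendel's 177,000 share passes to Wendel's issue; Ines's 177,000 share passes to Ines's issue.
Tariq's share (177,000) passes entirely to Willa.
Wendel's share (177,000) passes entirely to Ilse.
Ines's share (177,000) is divided into 3 shares of 59,000: Rangi and Faisal each take 59,000; Kofi's 59,000 share passes to Kofi's issue.
Kofi's share (59,000) passes entirely to Rashid.

Willa receives 1/6 of the estate.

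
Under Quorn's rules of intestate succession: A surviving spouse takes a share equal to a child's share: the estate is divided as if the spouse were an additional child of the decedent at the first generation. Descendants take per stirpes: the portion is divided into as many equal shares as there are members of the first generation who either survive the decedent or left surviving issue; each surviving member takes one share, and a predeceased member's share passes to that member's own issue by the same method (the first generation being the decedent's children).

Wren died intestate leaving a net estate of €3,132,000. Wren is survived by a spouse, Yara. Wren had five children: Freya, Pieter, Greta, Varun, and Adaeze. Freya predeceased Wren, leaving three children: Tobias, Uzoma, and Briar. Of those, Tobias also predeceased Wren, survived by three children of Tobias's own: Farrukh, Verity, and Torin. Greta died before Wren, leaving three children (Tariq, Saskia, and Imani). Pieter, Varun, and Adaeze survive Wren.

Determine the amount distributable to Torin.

Torin receives €58,000.

The spouse counts as an additional share at the children's level, so there are 6 primary shares of €522,000. Yara takes one such share (€522,000).
The children's combined portion (€2,610,000) is divided into 5 shares of €522,000: Pieter, Varun, and Adaeze each take €522,000; Freya's €522,000 share passes to Freya's issue; Greta's €522,000 share passes to Greta's issue.
Freya's share (€522,000) is divided into 3 shares of €174,000: Uzoma and Briar each take €174,000; Tobias's €174,000 share passes to Tobias's issue.
Tobias's share (€174,000) is divided into 3 shares of €58,000: Farrukh, Verity, and Torin each take €58,000.
Greta's share (€522,000) is divided into 3 shares of €174,000: Tariq, Saskia, and Imani each take €174,000.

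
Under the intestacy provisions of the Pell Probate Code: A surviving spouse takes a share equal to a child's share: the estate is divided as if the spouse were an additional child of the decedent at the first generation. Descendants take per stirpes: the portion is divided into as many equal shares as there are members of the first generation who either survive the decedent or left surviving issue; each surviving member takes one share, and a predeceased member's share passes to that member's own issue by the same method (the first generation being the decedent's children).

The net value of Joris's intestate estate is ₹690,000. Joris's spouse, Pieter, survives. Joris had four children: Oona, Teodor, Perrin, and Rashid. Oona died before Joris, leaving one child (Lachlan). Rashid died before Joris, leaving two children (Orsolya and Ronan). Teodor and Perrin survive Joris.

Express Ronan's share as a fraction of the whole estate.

The spouse counts as an additional share at the children's level, so there are 5 primary shares of ₹138,000. Pieter takes one such share (₹138,000).
The children's combined portion (₹552,000) is divided into 4 shares of ₹138,000: Teodor and Perrin each take ₹138,000; Oona's ₹138,000 share passes to Oona's issue; Rashid's ₹138,000 share passes to Rashid's issue.
Oona's share (₹138,000) passes entirely to Lachlan.
Rashid's share (₹138,000) is divided into 2 shares of ₹69,000: Orsolya and Ronan each take ₹69,000.

Ronan receives 1/10 of the estate.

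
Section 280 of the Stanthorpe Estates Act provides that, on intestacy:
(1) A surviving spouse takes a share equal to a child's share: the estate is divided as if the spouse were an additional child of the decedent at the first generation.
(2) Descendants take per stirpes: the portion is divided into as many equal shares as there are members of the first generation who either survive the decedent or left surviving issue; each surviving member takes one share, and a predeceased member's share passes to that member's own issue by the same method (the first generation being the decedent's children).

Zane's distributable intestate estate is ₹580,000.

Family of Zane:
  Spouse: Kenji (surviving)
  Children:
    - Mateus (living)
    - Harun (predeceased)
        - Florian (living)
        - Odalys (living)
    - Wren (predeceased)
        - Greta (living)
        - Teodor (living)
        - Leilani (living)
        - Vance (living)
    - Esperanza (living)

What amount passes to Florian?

The spouse counts as an additional share at the children's level, so there are 5 primary shares of ₹116,000. Kenji takes one such share (₹116,000).
The children's combined portion (₹464,000) is divided into 4 shares of ₹116,000: Mateus and Esperanza each take ₹116,000; Harun's ₹116,000 share passes to Harun's issue; Wren's ₹116,000 share passes to Wren's issue.
Harun's share (₹116,000) is divided into 2 shares of ₹58,000: Florian and Odalys each take ₹58,000.
Wren's share (₹116,000) is divided into 4 shares of ₹29,000: Greta, Teodor, Leilani, and Vance each take ₹29,000.

Florian receives ₹58,000.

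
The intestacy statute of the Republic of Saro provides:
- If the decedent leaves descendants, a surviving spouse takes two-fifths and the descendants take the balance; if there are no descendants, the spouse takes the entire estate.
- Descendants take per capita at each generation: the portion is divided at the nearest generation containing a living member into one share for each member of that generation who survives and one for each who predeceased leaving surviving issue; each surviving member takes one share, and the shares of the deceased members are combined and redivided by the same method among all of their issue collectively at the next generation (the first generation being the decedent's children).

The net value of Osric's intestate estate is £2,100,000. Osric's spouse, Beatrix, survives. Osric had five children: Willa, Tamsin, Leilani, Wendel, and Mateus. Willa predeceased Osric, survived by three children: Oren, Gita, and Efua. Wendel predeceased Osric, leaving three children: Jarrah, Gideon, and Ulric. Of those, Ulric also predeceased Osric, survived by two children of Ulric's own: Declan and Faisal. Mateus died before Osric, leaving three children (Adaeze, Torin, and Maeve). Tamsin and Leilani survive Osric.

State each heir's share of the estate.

Beatrix: £840,000; Oren: £84,000; Gita: £84,000; Efua: £84,000; Tamsin: £252,000; Leilani: £252,000; Jarrah: £84,000; Gideon: £84,000; Declan: £42,000; Faisal: £42,000; Adaeze: £84,000; Torin: £84,000; Maeve: £84,000

Beatrix takes two-fifths of £2,100,000 = £840,000. The remaining £1,260,000 passes to the descendants.
The descendants' portion (£1,260,000) is divided at the children's generation into 5 shares of £252,000. Tamsin and Leilani each take £252,000. The 3 shares of the deceased (Willa, Wendel, and Mateus) are combined into a pool of £756,000.
That pool (£756,000) is divided at the grandchildren's generation into 9 shares of £84,000. Oren, Gita, Efua, Jarrah, Gideon, Adaeze, Torin, and Maeve each take £84,000. The remaining share for the deceased Ulric (£84,000) is carried to the next generation.
That pool (£84,000) is divided at the great-grandchildren's generation equally among Declan and Faisal: £42,000 each.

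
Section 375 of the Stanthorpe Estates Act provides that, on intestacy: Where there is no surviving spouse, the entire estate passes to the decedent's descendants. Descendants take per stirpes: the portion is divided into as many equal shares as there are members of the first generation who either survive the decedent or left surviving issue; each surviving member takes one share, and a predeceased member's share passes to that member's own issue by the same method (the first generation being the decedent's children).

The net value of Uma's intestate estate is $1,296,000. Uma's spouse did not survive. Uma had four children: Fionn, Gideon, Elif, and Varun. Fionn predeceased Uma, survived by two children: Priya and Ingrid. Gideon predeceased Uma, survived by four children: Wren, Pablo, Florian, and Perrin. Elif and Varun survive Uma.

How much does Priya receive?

Priya receives $162,000.

The entire $1,296,000 passes to the descendants.
That amount ($1,296,000) is divided into 4 shares of $324,000: Elif and Varun each take $324,000; Fionn's $324,000 share passes to Fionn's issue; Gideon's $324,000 share passes to Gideon's issue.
Fionn's share ($324,000) is divided into 2 shares of $162,000: Priya and Ingrid each take $162,000.
Gideon's share ($324,000) is divided into 4 shares of $81,000: Wren, Pablo, Florian, and Perrin each take $81,000.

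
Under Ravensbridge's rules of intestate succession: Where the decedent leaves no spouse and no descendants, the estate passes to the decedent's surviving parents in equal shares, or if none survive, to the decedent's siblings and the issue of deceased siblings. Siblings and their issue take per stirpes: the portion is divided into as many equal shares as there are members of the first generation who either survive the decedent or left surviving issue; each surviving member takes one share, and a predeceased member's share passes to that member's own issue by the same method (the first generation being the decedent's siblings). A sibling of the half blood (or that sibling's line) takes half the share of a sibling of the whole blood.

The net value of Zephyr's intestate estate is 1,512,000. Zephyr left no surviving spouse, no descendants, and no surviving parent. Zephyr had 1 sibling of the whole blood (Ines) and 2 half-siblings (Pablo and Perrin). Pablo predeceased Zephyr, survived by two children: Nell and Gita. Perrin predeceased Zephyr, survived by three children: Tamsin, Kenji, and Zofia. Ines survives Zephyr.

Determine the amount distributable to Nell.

The entire 1,512,000 passes to the siblings and their issue.
Counting each half-blood sibling's line as half a unit, there are 2 units in 1,512,000, so one unit is 756,000. Whole-blood lines (Ines) take 756,000 each; half-blood lines (Pablo and Perrin) take 378,000 each.
Pablo's share (378,000) is divided into 2 shares of 189,000: Nell and Gita each take 189,000.
Perrin's share (378,000) is divided into 3 shares of 126,000: Tamsin, Kenji, and Zofia each take 126,000.

Nell receives 189,000.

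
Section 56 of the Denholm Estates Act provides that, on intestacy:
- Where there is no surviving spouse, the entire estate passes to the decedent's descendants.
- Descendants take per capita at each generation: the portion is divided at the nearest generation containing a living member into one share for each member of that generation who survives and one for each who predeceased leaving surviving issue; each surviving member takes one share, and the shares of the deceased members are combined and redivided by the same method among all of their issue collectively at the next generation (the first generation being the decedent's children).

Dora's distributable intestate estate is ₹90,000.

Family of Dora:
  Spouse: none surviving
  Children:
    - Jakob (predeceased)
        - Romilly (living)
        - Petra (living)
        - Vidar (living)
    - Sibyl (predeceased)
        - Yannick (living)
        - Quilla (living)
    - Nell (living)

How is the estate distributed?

Romilly: ₹12,000; Petra: ₹12,000; Vidar: ₹12,000; Yannick: ₹12,000; Quilla: ₹12,000; Nell: ₹30,000

The entire ₹90,000 passes to the descendants.
That amount (₹90,000) is divided at the children's generation into 3 shares of ₹30,000. Nell takes ₹30,000. The 2 shares of the deceased (Jakob and Sibyl) are combined into a pool of ₹60,000.
That pool (₹60,000) is divided at the grandchildren's generation equally among Romilly, Petra, Vidar, Yannick, and Quilla: ₹12,000 each.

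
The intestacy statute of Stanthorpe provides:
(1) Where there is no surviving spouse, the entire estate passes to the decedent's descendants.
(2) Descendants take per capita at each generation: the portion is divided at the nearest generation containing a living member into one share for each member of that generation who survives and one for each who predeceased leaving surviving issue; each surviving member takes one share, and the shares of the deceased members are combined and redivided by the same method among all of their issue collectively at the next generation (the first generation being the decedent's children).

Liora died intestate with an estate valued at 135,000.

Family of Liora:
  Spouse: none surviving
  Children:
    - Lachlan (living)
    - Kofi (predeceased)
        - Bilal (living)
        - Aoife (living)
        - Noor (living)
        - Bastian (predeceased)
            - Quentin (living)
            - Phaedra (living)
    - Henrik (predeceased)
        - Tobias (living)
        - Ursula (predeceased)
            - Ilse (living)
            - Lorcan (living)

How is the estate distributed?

The entire 135,000 passes to the descendants.
That amount (135,000) is divided at the children's generation into 3 shares of 45,000. Lachlan takes 45,000. The 2 shares of the deceased (Kofi and Henrik) are combined into a pool of 90,000.
That pool (90,000) is divided at the grandchildren's generation into 6 shares of 15,000. Bilal, Aoife, Noor, and Tobias each take 15,000. The 2 shares of the deceased (Bastian and Ursula) are combined into a pool of 30,000.
That pool (30,000) is divided at the great-grandchildren's generation equally among Quentin, Phaedra, Ilse, and Lorcan: 7,500 each.

Lachlan: 45,000; Bilal: 15,000; Aoife: 15,000; Noor: 15,000; Quentin: 7,500; Phaedra: 7,500; Tobias: 15,000; Ilse: 7,500; Lorcan: 7,500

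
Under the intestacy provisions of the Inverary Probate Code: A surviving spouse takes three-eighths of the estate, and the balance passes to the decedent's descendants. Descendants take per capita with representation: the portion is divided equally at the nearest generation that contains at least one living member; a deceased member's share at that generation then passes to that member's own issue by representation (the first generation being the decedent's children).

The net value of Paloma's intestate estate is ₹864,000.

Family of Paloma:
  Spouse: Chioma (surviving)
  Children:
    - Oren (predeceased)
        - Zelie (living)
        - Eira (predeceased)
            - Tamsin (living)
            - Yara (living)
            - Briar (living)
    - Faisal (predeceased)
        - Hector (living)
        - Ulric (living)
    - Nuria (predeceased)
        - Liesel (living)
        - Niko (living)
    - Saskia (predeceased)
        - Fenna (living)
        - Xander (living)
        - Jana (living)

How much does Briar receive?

Chioma takes three-eighths of ₹864,000 = ₹324,000. The remaining ₹540,000 passes to the descendants.
No child survives, so the initial division is made at the grandchildren's generation.
The descendants' portion (₹540,000) is divided into 9 shares of ₹60,000: Zelie, Hector, Ulric, Liesel, Niko, Fenna, Xander, and Jana each take ₹60,000; Eira's ₹60,000 share passes to Eira's issue.
Eira's share (₹60,000) is divided into 3 shares of ₹20,000: Tamsin, Yara, and Briar each take ₹20,000.

Briar receives ₹20,000.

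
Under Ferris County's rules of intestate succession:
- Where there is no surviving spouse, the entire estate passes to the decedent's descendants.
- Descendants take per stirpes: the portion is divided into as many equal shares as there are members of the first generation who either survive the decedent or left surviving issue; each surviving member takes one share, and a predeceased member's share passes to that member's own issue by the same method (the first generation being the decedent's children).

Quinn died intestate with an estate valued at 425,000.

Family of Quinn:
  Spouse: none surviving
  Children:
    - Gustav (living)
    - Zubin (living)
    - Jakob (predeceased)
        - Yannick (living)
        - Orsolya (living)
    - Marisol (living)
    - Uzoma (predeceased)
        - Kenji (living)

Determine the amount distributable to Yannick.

The entire 425,000 passes to the descendants.
That amount (425,000) is divided into 5 shares of 85,000: Gustav, Zubin, and Marisol each take 85,000; Jakob's 85,000 share passes to Jakob's issue; Uzoma's 85,000 share passes to Uzoma's issue.
Jakob's share (85,000) is divided into 2 shares of 42,500: Yannick and Orsolya each take 42,500.
Uzoma's share (85,000) passes entirely to Kenji.

Yannick receives 42,500.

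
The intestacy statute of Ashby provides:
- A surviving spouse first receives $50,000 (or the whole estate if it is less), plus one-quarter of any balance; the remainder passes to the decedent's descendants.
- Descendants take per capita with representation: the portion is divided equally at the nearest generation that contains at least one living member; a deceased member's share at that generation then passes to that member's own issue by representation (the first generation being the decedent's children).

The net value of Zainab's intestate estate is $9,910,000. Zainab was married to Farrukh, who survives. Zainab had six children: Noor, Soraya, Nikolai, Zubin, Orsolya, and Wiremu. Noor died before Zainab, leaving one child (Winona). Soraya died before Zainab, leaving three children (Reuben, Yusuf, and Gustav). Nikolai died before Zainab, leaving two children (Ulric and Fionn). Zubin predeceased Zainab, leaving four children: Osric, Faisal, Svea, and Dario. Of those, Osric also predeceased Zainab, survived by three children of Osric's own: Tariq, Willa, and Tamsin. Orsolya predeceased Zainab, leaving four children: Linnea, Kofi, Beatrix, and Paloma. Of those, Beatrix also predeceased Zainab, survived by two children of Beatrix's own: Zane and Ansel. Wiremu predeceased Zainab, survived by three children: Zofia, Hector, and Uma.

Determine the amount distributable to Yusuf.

Farrukh first takes $50,000, leaving a balance of $9,860,000. Farrukh then takes one-quarter of the balance ($2,465,000), for a total of $2,515,000. The remaining $7,395,000 passes to the descendants.
No child survives, so the initial division is made at the grandchildren's generation.
The descendants' portion ($7,395,000) is divided into 17 shares of $435,000: Winona, Reuben, Yusuf, Gustav, Ulric, Fionn, Faisal, Svea, Dario, Linnea, Kofi, Paloma, Zofia, Hector, and Uma each take $435,000; Osric's $435,000 share passes to Osric's issue; Beatrix's $435,000 share passes to Beatrix's issue.
Osric's share ($435,000) is divided into 3 shares of $145,000: Tariq, Willa, and Tamsin each take $145,000.
Beatrix's share ($435,000) is divided into 2 shares of $217,500: Zane and Ansel each take $217,500.

Yusuf receives $435,000.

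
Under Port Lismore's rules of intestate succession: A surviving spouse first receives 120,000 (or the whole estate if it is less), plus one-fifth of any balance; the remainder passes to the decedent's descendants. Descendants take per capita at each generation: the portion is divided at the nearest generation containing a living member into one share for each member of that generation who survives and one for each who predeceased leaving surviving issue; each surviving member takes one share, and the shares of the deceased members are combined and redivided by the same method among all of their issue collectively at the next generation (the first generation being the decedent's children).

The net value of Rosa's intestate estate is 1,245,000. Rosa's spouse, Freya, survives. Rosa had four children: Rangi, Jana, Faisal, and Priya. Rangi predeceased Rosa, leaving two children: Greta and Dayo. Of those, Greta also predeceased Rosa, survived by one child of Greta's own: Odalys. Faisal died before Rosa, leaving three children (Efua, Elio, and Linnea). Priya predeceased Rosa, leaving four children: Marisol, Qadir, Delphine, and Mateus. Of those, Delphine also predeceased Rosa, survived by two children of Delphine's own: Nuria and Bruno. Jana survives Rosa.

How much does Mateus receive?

Mateus receives 75,000.

Freya first takes 120,000, leaving a balance of 1,125,000. Freya then takes one-fifth of the balance (225,000), for a total of 345,000. The remaining 900,000 passes to the descendants.
The descendants' portion (900,000) is divided at the children's generation into 4 shares of 225,000. Jana takes 225,000. The 3 shares of the deceased (Rangi, Faisal, and Priya) are combined into a pool of 675,000.
That pool (675,000) is divided at the grandchildren's generation into 9 shares of 75,000. Dayo, Efua, Elio, Linnea, Marisol, Qadir, and Mateus each take 75,000. The 2 shares of the deceased (Greta and Delphine) are combined into a pool of 150,000.
That pool (150,000) is divided at the great-grandchildren's generation equally among Odalys, Nuria, and Bruno: 50,000 each.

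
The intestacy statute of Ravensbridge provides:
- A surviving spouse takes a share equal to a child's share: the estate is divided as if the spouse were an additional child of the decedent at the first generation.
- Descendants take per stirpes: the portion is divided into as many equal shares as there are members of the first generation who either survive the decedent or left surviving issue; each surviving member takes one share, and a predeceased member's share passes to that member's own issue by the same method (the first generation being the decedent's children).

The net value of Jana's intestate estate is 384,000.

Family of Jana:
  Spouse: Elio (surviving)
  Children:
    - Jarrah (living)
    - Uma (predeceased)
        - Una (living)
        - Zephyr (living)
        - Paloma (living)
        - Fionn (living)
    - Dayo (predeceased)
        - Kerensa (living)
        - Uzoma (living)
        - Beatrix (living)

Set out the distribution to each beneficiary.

The spouse counts as an additional share at the children's level, so there are 4 primary shares of 96,000. Elio takes one such share (96,000).
The children's combined portion (288,000) is divided into 3 shares of 96,000: Jarrah takes 96,000; Uma's 96,000 share passes to Uma's issue; Dayo's 96,000 share passes to Dayo's issue.
Uma's share (96,000) is divided into 4 shares of 24,000: Una, Zephyr, Paloma, and Fionn each take 24,000.
Dayo's share (96,000) is divided into 3 shares of 32,000: Kerensa, Uzoma, and Beatrix each take 32,000.

Elio: 96,000; Jarrah: 96,000; Una: 24,000; Zephyr: 24,000; Paloma: 24,000; Fionn: 24,000; Kerensa: 32,000; Uzoma: 32,000; Beatrix: 32,000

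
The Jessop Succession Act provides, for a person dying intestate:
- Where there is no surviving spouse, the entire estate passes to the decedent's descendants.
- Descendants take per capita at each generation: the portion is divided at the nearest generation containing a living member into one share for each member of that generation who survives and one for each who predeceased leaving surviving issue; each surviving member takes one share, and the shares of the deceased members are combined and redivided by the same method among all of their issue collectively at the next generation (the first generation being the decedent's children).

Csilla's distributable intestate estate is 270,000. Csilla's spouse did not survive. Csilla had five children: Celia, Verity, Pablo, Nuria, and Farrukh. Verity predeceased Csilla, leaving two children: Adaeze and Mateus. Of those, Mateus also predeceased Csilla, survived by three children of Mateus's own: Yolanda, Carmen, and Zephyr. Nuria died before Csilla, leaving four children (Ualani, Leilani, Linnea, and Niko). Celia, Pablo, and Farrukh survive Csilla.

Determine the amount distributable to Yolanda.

The entire 270,000 passes to the descendants.
That amount (270,000) is divided at the children's generation into 5 shares of 54,000. Celia, Pablo, and Farrukh each take 54,000. The 2 shares of the deceased (Verity and Nuria) are combined into a pool of 108,000.
That pool (108,000) is divided at the grandchildren's generation into 6 shares of 18,000. Adaeze, Ualani, Leilani, Linnea, and Niko each take 18,000. The remaining share for the deceased Mateus (18,000) is carried to the next generation.
That pool (18,000) is divided at the great-grandchildren's generation equally among Yolanda, Carmen, and Zephyr: 6,000 each.

Yolanda receives 6,000.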